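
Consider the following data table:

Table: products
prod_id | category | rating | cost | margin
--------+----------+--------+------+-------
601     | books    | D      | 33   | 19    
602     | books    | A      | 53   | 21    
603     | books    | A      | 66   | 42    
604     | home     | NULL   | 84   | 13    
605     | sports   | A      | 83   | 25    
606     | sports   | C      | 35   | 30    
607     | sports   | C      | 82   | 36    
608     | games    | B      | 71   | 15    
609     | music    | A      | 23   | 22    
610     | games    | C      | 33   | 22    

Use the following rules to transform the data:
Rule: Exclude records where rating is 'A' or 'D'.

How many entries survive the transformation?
5

Step 1: Count records to exclude
  - 4 (A) + 1 (D) = 5 records
Step 2: Total records: 10
Step 3: Remaining = 10 - 5 = 5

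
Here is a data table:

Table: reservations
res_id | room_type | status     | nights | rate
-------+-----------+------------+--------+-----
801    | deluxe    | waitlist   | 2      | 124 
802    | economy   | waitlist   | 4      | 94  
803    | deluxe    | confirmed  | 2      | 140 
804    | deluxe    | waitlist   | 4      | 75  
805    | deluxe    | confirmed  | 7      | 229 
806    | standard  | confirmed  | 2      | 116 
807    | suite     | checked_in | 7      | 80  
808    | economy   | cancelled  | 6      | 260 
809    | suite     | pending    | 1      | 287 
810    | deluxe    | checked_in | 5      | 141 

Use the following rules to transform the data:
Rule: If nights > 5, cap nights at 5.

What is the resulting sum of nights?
35

Step 1: 3 records have nights > 5
Step 2: These records originally summed to 20
Step 3: After capping: 3 × 5 = 15
Step 4: Unaffected records sum: 20
Step 5: Final sum = 15 + 20 = 35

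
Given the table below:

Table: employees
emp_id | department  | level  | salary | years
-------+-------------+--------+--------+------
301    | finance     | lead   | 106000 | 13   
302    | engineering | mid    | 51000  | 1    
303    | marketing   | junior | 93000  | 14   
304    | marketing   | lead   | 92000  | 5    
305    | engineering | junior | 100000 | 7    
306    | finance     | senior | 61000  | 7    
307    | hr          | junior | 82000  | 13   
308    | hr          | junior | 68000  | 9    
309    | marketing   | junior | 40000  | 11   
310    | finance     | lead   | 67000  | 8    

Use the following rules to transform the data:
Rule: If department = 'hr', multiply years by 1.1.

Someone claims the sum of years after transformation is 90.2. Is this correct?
Yes, the result is correct.

Step 1: Calculate the correct sum after transformation
Step 2: Apply multiplier 1.1 to records where department = 'hr'
Step 3: Correct result = 90.2
Step 4: Claimed result = 90.2
Step 5: 90.2 = 90.2 ✓
Conclusion: The claimed result is correct.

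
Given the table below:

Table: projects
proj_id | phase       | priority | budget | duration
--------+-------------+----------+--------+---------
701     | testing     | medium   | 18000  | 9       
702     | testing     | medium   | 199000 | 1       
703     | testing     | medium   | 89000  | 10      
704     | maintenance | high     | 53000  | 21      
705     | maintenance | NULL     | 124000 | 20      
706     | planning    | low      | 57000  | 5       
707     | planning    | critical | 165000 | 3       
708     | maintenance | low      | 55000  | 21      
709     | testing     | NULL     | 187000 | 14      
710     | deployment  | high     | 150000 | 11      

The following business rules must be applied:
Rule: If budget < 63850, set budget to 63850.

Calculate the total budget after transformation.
1169400

Step 1: 4 records have budget < 63850
Step 2: These records originally summed to 183000
Step 3: After setting to minimum: 4 × 63850 = 255400
Step 4: Unaffected records sum: 914000
Step 5: Final sum = 255400 + 914000 = 1169400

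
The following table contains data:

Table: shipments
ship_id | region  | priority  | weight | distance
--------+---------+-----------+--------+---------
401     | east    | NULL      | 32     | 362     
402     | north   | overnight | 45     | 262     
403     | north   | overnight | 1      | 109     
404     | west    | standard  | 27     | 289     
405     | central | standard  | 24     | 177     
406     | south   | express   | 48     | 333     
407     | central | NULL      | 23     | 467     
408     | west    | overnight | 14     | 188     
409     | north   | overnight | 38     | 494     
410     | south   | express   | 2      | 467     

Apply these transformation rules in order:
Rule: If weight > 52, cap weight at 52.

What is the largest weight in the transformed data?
48

Step 1: Original maximum weight = 48
Step 2: Check cap of 52 against maximum
Step 3: No records exceed the cap (max 48 <= cap 52), so no capping applies
Step 4: Maximum after transformation = 48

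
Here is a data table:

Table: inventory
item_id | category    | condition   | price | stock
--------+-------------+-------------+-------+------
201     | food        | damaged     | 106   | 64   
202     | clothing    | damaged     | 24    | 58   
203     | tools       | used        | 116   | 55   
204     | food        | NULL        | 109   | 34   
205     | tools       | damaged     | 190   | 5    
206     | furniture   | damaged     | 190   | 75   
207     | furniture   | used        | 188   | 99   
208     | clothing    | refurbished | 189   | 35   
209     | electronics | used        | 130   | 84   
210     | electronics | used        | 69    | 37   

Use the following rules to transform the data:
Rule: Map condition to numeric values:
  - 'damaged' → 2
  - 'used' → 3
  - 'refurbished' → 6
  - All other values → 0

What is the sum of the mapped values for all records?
26

Step 1: Apply mapping to each record
Step 2: Count by status:
  'damaged': 4 records × 2 = 8
  'used': 4 records × 3 = 12
  'refurbished': 1 records × 6 = 6
Step 3: Sum all mapped values = 26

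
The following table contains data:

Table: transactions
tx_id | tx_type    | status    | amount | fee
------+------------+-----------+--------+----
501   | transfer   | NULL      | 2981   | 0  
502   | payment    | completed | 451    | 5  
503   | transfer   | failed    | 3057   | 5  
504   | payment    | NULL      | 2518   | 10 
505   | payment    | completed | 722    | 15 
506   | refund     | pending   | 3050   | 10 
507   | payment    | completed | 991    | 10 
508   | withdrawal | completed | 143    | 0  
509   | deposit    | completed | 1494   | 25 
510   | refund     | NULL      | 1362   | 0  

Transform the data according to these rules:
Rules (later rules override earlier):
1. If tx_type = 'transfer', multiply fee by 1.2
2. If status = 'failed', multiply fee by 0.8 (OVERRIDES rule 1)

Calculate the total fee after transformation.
79.0

Step 1: Rule 2 takes priority for records with status = 'failed'
  - 1 records: 5 × 0.8 = 4.0
Step 2: Rule 1 applies to remaining records with tx_type = 'transfer'
  - 1 records: 0 × 1.2 = 0.0
Step 3: Other records unchanged: 75
Step 4: Final sum = 4.0 + 0.0 + 75 = 79.0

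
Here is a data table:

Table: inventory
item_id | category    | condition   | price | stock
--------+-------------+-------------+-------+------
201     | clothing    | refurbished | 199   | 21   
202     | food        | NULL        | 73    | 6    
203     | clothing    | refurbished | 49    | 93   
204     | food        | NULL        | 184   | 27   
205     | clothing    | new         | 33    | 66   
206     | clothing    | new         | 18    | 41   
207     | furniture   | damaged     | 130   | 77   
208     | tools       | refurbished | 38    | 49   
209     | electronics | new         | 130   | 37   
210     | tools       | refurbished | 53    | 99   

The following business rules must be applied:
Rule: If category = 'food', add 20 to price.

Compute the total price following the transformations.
947

Step 1: Count records where category = 'food': 2
Step 2: Total bonus added: 2 × 20 = 40
Step 3: Original sum of price: 907
Step 4: Final sum = 907 + 40 = 947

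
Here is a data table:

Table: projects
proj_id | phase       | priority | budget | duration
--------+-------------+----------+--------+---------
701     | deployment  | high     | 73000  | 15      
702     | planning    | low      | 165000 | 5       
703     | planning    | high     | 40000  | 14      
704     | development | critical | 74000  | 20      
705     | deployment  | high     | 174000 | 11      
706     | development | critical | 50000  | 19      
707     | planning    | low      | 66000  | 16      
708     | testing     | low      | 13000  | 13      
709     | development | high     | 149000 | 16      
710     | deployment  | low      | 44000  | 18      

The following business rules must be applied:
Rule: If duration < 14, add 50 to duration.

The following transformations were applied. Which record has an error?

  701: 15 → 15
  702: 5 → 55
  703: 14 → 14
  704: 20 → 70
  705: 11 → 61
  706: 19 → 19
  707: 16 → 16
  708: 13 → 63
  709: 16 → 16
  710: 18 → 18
Record 704 has an error. The correct transformed value should be 20, not 70.

Step 1: Check each record against the rule
Step 2: Record 704 has duration = 20
Step 3: Since 20 >= 14, the bonus should not have been applied
Step 4: Correct value = 20, but claimed value = 70
Conclusion: Record 704 has the error.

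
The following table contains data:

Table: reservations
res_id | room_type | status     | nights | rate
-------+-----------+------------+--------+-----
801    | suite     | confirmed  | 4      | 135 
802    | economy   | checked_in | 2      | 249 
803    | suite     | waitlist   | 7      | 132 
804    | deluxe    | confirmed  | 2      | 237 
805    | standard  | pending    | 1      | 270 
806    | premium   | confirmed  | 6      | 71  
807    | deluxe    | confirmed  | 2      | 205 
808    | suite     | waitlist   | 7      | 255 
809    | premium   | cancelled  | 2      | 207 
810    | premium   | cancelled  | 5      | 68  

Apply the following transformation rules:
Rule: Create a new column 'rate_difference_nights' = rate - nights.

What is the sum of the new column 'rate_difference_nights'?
1791

Step 1: For each record, compute rate - nights
Example calculations:
  135 - 4 = 131
  249 - 2 = 247
  132 - 7 = 125
  ...
Step 2: Sum all derived values
Step 3: Total = 1791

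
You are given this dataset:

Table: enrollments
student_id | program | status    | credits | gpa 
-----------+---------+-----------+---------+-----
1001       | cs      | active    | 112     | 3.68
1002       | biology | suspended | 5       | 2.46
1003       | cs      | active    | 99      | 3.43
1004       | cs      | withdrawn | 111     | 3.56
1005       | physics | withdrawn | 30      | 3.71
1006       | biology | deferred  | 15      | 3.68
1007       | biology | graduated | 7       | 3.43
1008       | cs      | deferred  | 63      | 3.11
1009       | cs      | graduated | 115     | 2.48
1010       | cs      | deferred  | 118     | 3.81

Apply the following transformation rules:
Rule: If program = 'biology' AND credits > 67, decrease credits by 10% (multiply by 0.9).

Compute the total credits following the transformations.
675

Step 1: Find records where program = 'biology' AND credits > 67
Step 2: 0 records match, summing to 0
Step 3: After multiplier: 0 × 0.9 = 0.0
Step 4: Unaffected records sum: 675
Step 5: Final sum = 0.0 + 675 = 675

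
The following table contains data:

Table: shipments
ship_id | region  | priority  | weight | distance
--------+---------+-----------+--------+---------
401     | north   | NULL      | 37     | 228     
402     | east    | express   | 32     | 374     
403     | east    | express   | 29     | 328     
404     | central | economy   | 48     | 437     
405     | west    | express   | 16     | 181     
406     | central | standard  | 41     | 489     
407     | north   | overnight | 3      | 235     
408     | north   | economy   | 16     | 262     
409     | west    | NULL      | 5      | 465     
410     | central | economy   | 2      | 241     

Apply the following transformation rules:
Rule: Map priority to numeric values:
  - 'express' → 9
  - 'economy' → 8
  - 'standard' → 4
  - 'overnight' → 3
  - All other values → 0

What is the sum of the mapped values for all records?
58

Step 1: Apply mapping to each record
Step 2: Count by status:
  'express': 3 records × 9 = 27
  'economy': 3 records × 8 = 24
  'standard': 1 records × 4 = 4
  'overnight': 1 records × 3 = 3
Step 3: Sum all mapped values = 58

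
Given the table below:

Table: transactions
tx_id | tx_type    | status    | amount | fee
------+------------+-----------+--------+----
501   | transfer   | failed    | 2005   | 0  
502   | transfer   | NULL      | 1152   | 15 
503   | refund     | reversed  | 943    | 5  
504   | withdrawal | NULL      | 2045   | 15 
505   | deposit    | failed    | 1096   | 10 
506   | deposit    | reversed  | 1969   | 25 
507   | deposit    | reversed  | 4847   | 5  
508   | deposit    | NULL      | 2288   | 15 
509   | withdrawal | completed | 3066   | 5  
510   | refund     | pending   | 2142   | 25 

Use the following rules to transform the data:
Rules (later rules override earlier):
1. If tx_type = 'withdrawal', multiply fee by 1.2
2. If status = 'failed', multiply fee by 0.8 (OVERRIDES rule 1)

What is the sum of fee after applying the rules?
122.0

Step 1: Rule 2 takes priority for records with status = 'failed'
  - 2 records: 10 × 0.8 = 8.0
Step 2: Rule 1 applies to remaining records with tx_type = 'withdrawal'
  - 2 records: 20 × 1.2 = 24.0
Step 3: Other records unchanged: 90
Step 4: Final sum = 8.0 + 24.0 + 90 = 122.0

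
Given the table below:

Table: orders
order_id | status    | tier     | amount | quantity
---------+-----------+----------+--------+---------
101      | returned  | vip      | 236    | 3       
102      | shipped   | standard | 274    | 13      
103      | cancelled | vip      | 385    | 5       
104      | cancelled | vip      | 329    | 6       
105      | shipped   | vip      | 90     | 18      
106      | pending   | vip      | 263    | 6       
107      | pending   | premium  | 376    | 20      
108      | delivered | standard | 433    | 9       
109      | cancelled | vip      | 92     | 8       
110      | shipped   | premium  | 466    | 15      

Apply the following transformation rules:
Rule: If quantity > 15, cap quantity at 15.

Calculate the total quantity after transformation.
95

Step 1: 2 records have quantity > 15
Step 2: These records originally summed to 38
Step 3: After capping: 2 × 15 = 30
Step 4: Unaffected records sum: 65
Step 5: Final sum = 30 + 65 = 95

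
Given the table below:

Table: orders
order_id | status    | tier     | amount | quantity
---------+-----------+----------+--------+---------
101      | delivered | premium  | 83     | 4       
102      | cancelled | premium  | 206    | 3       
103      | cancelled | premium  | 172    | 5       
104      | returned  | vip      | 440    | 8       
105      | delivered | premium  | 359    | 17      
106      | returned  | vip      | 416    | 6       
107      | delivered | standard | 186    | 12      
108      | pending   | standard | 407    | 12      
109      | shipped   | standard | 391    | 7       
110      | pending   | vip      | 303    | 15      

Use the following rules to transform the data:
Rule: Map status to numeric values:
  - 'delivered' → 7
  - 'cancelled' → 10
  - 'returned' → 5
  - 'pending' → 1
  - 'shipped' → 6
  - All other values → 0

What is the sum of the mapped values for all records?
59

Step 1: Apply mapping to each record
Step 2: Count by status:
  'delivered': 3 records × 7 = 21
  'cancelled': 2 records × 10 = 20
  'returned': 2 records × 5 = 10
  'pending': 2 records × 1 = 2
  'shipped': 1 records × 6 = 6
Step 3: Sum all mapped values = 59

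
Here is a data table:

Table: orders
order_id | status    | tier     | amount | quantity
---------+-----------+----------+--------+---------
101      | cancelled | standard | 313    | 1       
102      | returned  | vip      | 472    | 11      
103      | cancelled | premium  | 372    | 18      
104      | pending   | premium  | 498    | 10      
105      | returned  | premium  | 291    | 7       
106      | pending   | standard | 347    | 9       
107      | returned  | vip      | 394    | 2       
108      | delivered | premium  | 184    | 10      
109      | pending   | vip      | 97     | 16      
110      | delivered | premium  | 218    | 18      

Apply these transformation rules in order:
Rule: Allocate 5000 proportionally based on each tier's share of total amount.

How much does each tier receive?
premium: 2452.92, standard: 1035.78, vip: 1511.3

Step 1: Calculate total amount = 3186
Step 2: Calculate each tier's proportion:
  premium: 1563/3186 = 49.06% → 2452.92
  standard: 660/3186 = 20.72% → 1035.78
  vip: 963/3186 = 30.23% → 1511.3
Step 3: Verify: sum of allocations ≈ 5000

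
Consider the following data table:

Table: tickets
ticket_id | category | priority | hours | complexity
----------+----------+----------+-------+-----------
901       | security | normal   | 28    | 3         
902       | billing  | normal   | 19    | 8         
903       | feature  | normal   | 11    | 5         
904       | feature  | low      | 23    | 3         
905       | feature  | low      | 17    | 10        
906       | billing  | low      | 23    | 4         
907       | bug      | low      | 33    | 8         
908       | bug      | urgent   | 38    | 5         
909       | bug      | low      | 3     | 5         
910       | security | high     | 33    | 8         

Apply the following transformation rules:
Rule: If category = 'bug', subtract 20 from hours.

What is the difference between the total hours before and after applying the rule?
60

Step 1: Original sum of hours = 228
Step 2: 3 records have category = 'bug'
Step 3: Each affected record changes by -20
Step 4: Total change = 3 × -20 = -60
Step 5: New sum = 228 + -60 = 168
Step 6: Difference = |168 - 228| = 60
        (Sum decreased by 60)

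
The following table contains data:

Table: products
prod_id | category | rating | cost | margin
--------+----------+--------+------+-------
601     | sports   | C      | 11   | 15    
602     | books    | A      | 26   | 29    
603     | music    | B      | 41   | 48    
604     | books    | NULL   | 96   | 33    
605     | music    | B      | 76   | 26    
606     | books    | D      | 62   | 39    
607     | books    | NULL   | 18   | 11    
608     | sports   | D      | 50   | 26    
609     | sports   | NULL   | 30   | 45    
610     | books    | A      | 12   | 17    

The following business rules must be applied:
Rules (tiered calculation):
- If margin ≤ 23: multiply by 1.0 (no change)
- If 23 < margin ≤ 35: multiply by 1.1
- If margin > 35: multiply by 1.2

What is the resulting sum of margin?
326.8

Step 1: Tier 1 (margin ≤ 23): 3 records, sum = 43 × 1.0 = 43.0
Step 2: Tier 2 (23 < margin ≤ 35): 4 records, sum = 114 × 1.1 = 125.4
Step 3: Tier 3 (margin > 35): 3 records, sum = 132 × 1.2 = 158.4
Step 4: Final sum = 43.0 + 125.4 + 158.4 = 326.8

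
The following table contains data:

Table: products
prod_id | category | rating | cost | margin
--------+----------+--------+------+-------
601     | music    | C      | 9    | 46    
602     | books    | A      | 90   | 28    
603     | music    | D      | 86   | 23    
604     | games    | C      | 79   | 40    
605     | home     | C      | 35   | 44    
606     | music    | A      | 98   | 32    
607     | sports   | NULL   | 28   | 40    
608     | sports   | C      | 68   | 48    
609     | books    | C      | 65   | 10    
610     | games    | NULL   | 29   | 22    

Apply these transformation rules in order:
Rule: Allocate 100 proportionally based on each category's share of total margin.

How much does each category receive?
books: 11.41, games: 18.62, home: 13.21, music: 30.33, sports: 26.43

Step 1: Calculate total margin = 333
Step 2: Calculate each category's proportion:
  books: 38/333 = 11.41% → 11.41
  games: 62/333 = 18.62% → 18.62
  home: 44/333 = 13.21% → 13.21
  music: 101/333 = 30.33% → 30.33
  sports: 88/333 = 26.43% → 26.43
Step 3: Verify: sum of allocations ≈ 100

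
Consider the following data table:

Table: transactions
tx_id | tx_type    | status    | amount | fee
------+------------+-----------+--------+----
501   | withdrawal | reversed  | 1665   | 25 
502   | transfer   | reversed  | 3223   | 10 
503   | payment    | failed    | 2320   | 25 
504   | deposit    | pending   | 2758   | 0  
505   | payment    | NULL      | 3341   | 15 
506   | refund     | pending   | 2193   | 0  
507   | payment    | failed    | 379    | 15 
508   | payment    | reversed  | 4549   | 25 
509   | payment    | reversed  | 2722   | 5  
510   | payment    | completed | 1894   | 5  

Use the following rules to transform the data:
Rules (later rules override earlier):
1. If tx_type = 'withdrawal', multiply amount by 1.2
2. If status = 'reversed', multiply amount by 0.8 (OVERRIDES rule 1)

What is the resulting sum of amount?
22612.2

Step 1: Rule 2 takes priority for records with status = 'reversed'
  - 4 records: 12159 × 0.8 = 9727.2
Step 2: Rule 1 applies to remaining records with tx_type = 'withdrawal'
  - 0 records: 0 × 1.2 = 0.0
Step 3: Other records unchanged: 12885
Step 4: Final sum = 9727.2 + 0.0 + 12885 = 22612.2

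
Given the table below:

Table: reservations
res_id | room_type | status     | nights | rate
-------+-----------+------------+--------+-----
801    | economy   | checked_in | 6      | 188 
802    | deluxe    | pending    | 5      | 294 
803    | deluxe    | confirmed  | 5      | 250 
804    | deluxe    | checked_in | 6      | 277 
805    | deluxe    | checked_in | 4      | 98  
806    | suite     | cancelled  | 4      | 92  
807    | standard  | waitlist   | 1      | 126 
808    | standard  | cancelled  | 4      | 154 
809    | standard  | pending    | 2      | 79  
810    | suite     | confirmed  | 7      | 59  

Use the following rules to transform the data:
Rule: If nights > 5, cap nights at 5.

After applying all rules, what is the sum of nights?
40

Step 1: 3 records have nights > 5
Step 2: These records originally summed to 19
Step 3: After capping: 3 × 5 = 15
Step 4: Unaffected records sum: 25
Step 5: Final sum = 15 + 25 = 40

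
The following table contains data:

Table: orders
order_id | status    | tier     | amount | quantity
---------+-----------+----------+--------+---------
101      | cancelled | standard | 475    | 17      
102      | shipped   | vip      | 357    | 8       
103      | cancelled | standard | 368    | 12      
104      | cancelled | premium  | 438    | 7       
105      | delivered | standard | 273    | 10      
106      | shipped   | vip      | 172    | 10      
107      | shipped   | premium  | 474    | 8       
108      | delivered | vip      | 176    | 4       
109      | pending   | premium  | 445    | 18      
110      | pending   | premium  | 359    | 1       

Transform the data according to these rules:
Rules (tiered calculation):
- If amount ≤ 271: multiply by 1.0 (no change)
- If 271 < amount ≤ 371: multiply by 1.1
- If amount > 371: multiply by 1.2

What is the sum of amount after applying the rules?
4039.1

Step 1: Tier 1 (amount ≤ 271): 2 records, sum = 348 × 1.0 = 348.0
Step 2: Tier 2 (271 < amount ≤ 371): 4 records, sum = 1357 × 1.1 = 1492.7
Step 3: Tier 3 (amount > 371): 4 records, sum = 1832 × 1.2 = 2198.4
Step 4: Final sum = 348.0 + 1492.7 + 2198.4 = 4039.1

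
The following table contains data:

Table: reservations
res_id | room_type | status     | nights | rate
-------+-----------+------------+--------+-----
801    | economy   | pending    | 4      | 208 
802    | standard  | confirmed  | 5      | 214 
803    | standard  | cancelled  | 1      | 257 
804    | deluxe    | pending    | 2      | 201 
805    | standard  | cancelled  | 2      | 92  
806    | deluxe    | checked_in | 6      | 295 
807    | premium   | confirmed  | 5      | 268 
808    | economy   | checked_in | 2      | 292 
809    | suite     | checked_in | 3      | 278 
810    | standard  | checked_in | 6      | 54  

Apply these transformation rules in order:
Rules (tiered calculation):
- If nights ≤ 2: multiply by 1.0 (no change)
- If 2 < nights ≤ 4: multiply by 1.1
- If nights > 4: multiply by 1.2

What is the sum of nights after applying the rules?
41.1

Step 1: Tier 1 (nights ≤ 2): 4 records, sum = 7 × 1.0 = 7.0
Step 2: Tier 2 (2 < nights ≤ 4): 2 records, sum = 7 × 1.1 = 7.7
Step 3: Tier 3 (nights > 4): 4 records, sum = 22 × 1.2 = 26.4
Step 4: Final sum = 7.0 + 7.7 + 26.4 = 41.1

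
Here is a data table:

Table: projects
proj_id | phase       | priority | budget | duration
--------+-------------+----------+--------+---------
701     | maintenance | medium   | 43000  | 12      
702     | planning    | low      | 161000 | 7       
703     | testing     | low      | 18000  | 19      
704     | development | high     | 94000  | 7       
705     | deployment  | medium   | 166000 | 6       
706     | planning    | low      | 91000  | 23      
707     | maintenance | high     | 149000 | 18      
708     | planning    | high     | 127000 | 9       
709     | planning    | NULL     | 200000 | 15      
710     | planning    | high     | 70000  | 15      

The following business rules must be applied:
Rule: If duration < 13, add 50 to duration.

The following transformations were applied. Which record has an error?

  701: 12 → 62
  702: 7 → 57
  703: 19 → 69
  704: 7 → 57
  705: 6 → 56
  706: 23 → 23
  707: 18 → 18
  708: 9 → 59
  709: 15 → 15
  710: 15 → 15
Record 703 has an error. The correct transformed value should be 19, not 69.

Step 1: Check each record against the rule
Step 2: Record 703 has duration = 19
Step 3: Since 19 >= 13, the bonus should not have been applied
Step 4: Correct value = 19, but claimed value = 69
Conclusion: Record 703 has the error.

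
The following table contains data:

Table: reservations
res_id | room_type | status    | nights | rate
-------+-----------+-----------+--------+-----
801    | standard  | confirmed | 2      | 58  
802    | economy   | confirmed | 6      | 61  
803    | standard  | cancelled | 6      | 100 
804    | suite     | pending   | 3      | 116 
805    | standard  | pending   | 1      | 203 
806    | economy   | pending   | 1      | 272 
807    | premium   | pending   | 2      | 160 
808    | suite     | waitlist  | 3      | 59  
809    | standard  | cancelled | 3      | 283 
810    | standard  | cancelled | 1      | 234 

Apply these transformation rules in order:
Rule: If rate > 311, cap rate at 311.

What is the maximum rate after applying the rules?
283

Step 1: Original maximum rate = 283
Step 2: Check cap of 311 against maximum
Step 3: No records exceed the cap (max 283 <= cap 311), so no capping applies
Step 4: Maximum after transformation = 283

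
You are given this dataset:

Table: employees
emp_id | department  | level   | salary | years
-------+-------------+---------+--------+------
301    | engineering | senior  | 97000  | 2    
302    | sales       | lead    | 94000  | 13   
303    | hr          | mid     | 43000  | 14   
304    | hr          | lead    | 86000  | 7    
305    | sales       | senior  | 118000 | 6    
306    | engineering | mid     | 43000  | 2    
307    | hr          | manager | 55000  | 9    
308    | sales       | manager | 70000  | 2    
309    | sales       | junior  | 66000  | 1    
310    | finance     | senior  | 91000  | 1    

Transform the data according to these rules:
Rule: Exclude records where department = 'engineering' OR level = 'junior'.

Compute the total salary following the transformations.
557000

Step 1: Find records where department = 'engineering' OR level = 'junior'
Step 2: 3 records match, summing to 206000
Step 3: Original sum: 763000
Step 4: Remaining sum = 763000 - 206000 = 557000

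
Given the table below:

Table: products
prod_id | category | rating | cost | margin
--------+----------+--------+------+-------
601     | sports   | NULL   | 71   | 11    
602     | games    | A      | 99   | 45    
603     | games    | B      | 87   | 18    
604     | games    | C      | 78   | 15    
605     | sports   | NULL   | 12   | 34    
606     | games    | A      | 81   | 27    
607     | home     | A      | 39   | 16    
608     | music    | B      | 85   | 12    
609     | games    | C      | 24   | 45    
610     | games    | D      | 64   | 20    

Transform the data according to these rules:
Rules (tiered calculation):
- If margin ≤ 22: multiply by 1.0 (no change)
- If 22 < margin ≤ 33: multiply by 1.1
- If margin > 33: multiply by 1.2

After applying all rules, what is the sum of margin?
270.5

Step 1: Tier 1 (margin ≤ 22): 6 records, sum = 92 × 1.0 = 92.0
Step 2: Tier 2 (22 < margin ≤ 33): 1 records, sum = 27 × 1.1 = 29.7
Step 3: Tier 3 (margin > 33): 3 records, sum = 124 × 1.2 = 148.8
Step 4: Final sum = 92.0 + 29.7 + 148.8 = 270.5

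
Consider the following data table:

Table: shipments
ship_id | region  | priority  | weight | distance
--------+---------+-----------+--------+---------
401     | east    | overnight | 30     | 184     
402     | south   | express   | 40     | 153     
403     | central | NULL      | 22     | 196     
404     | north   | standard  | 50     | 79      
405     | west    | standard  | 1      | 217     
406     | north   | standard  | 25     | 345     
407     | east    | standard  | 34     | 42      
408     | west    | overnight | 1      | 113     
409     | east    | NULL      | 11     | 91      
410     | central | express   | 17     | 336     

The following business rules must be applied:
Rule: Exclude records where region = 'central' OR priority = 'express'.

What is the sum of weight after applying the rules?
152

Step 1: Find records where region = 'central' OR priority = 'express'
Step 2: 3 records match, summing to 79
Step 3: Original sum: 231
Step 4: Remaining sum = 231 - 79 = 152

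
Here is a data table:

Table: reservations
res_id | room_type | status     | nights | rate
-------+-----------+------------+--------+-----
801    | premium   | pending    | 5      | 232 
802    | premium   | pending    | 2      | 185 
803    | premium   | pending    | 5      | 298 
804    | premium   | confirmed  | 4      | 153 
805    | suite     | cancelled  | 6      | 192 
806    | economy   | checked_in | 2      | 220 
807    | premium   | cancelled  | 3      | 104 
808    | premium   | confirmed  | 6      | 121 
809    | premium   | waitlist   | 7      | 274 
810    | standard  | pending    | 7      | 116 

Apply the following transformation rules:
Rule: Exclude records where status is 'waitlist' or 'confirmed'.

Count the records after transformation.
7

Step 1: Count records to exclude
  - 1 (waitlist) + 2 (confirmed) = 3 records
Step 2: Total records: 10
Step 3: Remaining = 10 - 3 = 7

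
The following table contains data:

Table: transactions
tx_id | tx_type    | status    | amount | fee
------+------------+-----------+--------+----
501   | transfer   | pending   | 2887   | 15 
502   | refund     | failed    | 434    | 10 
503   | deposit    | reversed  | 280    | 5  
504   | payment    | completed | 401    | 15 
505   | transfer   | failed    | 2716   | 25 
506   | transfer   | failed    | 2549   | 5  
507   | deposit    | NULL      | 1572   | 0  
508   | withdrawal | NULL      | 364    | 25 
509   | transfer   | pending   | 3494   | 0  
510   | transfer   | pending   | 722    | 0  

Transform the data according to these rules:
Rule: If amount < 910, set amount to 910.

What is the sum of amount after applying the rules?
17768

Step 1: 5 records have amount < 910
Step 2: These records originally summed to 2201
Step 3: After setting to minimum: 5 × 910 = 4550
Step 4: Unaffected records sum: 13218
Step 5: Final sum = 4550 + 13218 = 17768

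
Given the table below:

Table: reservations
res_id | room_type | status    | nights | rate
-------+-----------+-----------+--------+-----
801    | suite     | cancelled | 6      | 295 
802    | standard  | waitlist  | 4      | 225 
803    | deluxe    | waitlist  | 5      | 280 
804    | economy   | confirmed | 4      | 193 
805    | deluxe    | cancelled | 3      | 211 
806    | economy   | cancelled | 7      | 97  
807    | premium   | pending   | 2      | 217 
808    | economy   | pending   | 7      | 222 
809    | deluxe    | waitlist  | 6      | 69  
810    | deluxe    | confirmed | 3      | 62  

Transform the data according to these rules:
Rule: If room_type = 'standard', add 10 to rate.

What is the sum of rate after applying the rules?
1881

Step 1: Count records where room_type = 'standard': 1
Step 2: Total bonus added: 1 × 10 = 10
Step 3: Original sum of rate: 1871
Step 4: Final sum = 1871 + 10 = 1881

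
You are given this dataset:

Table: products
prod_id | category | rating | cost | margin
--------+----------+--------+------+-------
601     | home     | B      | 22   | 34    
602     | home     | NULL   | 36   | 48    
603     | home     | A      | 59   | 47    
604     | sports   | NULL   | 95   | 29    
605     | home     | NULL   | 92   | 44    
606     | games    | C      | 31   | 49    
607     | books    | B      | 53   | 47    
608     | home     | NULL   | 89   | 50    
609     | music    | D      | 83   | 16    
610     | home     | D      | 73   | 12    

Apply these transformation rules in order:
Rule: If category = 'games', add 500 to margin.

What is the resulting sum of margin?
876

Step 1: Count records where category = 'games': 1
Step 2: Total bonus added: 1 × 500 = 500
Step 3: Original sum of margin: 376
Step 4: Final sum = 376 + 500 = 876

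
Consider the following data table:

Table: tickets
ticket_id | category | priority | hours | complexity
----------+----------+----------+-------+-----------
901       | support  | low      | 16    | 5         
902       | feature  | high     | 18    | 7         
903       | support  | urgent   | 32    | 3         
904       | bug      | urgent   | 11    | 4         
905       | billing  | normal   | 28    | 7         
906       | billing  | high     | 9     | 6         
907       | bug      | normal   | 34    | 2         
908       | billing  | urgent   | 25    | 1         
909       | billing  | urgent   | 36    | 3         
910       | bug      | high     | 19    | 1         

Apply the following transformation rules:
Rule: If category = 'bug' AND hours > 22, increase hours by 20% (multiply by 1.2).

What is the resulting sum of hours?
234.8

Step 1: Find records where category = 'bug' AND hours > 22
Step 2: 1 records match, summing to 34
Step 3: After multiplier: 34 × 1.2 = 40.8
Step 4: Unaffected records sum: 194
Step 5: Final sum = 40.8 + 194 = 234.8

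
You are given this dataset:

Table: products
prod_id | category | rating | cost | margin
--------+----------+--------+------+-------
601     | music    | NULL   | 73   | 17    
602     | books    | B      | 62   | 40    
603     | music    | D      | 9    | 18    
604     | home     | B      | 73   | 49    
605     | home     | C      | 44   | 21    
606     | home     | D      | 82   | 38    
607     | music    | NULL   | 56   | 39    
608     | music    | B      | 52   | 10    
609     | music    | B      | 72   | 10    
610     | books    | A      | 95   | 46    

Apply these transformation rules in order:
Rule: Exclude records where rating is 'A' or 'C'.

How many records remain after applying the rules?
8

Step 1: Count records to exclude
  - 1 (A) + 1 (C) = 2 records
Step 2: Total records: 10
Step 3: Remaining = 10 - 2 = 8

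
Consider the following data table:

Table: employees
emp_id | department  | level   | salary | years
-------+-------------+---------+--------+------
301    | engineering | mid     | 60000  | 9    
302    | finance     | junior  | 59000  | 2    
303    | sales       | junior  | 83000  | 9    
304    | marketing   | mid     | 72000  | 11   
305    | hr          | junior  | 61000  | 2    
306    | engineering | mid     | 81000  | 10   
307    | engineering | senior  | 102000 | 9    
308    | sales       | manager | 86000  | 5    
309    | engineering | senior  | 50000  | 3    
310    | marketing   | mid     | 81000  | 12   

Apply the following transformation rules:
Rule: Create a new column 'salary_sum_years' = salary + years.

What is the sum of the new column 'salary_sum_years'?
735072

Step 1: For each record, compute salary + years
Example calculations:
  60000 + 9 = 60009
  59000 + 2 = 59002
  83000 + 9 = 83009
  ...
Step 2: Sum all derived values
Step 3: Total = 735072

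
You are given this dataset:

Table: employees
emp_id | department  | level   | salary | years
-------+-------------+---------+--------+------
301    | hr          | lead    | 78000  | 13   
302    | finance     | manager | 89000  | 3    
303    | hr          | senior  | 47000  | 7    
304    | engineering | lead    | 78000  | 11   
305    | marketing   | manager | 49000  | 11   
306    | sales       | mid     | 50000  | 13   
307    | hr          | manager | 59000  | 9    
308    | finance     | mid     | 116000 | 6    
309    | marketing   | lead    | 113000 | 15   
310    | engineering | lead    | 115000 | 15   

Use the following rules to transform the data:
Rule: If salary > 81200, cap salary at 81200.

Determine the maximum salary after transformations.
81200

Step 1: Original maximum salary = 116000
Step 2: Apply cap at 81200
Step 3: 4 records had salary > 81200 and were capped
Step 4: Maximum after transformation = 81200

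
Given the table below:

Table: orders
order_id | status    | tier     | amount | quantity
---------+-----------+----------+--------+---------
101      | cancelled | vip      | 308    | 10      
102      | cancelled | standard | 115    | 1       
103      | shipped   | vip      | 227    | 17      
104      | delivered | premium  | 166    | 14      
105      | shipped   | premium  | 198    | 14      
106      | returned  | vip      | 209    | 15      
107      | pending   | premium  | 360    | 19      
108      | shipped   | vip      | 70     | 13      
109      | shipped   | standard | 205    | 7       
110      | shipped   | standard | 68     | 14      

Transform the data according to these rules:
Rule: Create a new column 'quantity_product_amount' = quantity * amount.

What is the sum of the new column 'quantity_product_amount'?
25422

Step 1: For each record, compute quantity * amount
Example calculations:
  10 * 308 = 3080
  1 * 115 = 115
  17 * 227 = 3859
  ...
Step 2: Sum all derived values
Step 3: Total = 25422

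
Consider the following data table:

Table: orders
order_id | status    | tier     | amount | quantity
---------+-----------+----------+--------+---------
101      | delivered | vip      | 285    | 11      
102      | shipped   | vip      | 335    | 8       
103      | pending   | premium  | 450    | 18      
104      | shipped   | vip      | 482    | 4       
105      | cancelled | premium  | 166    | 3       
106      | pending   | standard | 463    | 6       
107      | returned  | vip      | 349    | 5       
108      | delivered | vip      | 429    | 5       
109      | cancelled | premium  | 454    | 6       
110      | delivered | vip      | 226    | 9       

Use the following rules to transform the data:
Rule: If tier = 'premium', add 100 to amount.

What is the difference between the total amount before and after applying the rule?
300

Step 1: Original sum of amount = 3639
Step 2: 3 records have tier = 'premium'
Step 3: Each affected record changes by 100
Step 4: Total change = 3 × 100 = 300
Step 5: New sum = 3639 + 300 = 3939
Step 6: Difference = |3939 - 3639| = 300
        (Sum increased by 300)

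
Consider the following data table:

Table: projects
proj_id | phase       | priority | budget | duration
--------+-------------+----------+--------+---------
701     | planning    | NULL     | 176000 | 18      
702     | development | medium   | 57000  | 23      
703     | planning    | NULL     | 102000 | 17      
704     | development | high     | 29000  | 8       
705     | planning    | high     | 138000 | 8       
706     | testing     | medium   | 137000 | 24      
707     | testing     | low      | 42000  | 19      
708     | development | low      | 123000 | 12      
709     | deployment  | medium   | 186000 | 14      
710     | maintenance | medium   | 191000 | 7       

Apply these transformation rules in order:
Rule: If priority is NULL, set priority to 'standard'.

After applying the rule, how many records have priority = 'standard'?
2

Step 1: Count records where priority IS NULL
Step 2: Found 2 records with NULL priority
Step 3: These records will have priority set to 'standard'
Step 4: Records already having priority = 'standard': 0
Step 5: Answer: 2 + 0 = 2 records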